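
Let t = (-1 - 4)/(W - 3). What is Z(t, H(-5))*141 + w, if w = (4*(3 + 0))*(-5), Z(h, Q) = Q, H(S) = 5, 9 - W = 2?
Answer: 645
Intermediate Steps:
W = 7 (W = 9 - 1*2 = 9 - 2 = 7)
t = -5/4 (t = (-1 - 4)/(7 - 3) = -5/4 ≈ -1.2500)
w = -60 (w = (4*3)*(-5) = 12*(-5) = -60)
Z(t, H(-5))*141 + w = 5*141 - 60 = 705 - 60 = 645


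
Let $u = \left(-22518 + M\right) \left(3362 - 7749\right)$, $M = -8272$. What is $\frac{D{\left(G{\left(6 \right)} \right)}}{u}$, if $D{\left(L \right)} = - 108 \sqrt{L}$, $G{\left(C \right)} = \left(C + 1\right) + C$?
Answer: $- \frac{54 \sqrt{13}}{67537865} \approx -2.8828 \cdot 10^{-6}$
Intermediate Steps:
$G{\left(C \right)} = 1 + 2 C$ ($G{\left(C \right)} = \left(1 + C\right) + C = 1 + 2 C$)
$u = 135075730$ ($u = \left(-22518 - 8272\right) \left(3362 - 7749\right) = \left(-30790\right) \left(-4387\right) = 135075730$)
$\frac{D{\left(G{\left(6 \right)} \right)}}{u} = \frac{\left(-108\right) \sqrt{1 + 2 \cdot 6}}{135075730} = - 108 \sqrt{1 + 12} \cdot \frac{1}{135075730} = - 108 \sqrt{13} \cdot \frac{1}{135075730} = - \frac{54 \sqrt{13}}{67537865}$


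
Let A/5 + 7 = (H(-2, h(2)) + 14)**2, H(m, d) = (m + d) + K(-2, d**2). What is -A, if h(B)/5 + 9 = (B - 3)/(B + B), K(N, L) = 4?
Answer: -72645/16 ≈ -4540.3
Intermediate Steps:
h(B) = -45 + 5*(-3 + B)/(2*B) (h(B) = -45 + 5*((B - 3)/(B + B)) = -45 + 5*((-3 + B)/((2*B))) = -45 + 5*((-3 + B)*(1/(2*B))) = -45 + 5*((-3 + B)/(2*B)) = -45 + 5*(-3 + B)/(2*B))
H(m, d) = 4 + d + m (H(m, d) = (m + d) + 4 = (d + m) + 4 = 4 + d + m)
A = 72645/16 (A = -35 + 5*((4 + (5/2)*(-3 - 17*2)/2 - 2) + 14)**2 = -35 + 5*((4 + (5/2)*(1/2)*(-3 - 34) - 2) + 14)**2 = -35 + 5*((4 + (5/2)*(1/2)*(-37) - 2) + 14)**2 = -35 + 5*((4 - 185/4 - 2) + 14)**2 = -35 + 5*(-177/4 + 14)**2 = -35 + 5*(-121/4)**2 = -35 + 5*(14641/16) = -35 + 73205/16 = 72645/16 ≈ 4540.3)
-A = -1*72645/16 = -72645/16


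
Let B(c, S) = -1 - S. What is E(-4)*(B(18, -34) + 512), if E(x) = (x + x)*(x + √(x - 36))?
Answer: 17440 - 8720*I*√10 ≈ 17440.0 - 27575.0*I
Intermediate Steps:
E(x) = 2*x*(x + √(-36 + x)) (E(x) = (2*x)*(x + √(-36 + x)) = 2*x*(x + √(-36 + x)))
E(-4)*(B(18, -34) + 512) = (2*(-4)*(-4 + √(-36 - 4)))*((-1 - 1*(-34)) + 512) = (2*(-4)*(-4 + √(-40)))*((-1 + 34) + 512) = (2*(-4)*(-4 + 2*I*√10))*(33 + 512) = (32 - 16*I*√10)*545 = 17440 - 8720*I*√10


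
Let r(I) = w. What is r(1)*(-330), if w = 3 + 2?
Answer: -1650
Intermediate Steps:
w = 5
r(I) = 5
r(1)*(-330) = 5*(-330) = -1650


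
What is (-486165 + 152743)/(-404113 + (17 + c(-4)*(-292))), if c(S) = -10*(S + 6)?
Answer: 166711/199128 ≈ 0.83720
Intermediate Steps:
c(S) = -60 - 10*S (c(S) = -10*(6 + S) = -60 - 10*S)
(-486165 + 152743)/(-404113 + (17 + c(-4)*(-292))) = (-486165 + 152743)/(-404113 + (17 + (-60 - 10*(-4))*(-292))) = -333422/(-404113 + (17 + (-60 + 40)*(-292))) = -333422/(-404113 + (17 - 20*(-292))) = -333422/(-404113 + (17 + 5840)) = -333422/(-404113 + 5857) = -333422/(-398256) = -333422*(-1/398256) = 166711/199128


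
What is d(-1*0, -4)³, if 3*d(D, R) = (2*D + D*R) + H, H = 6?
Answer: 8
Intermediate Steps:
d(D, R) = 2 + 2*D/3 + D*R/3 (d(D, R) = ((2*D + D*R) + 6)/3 = (6 + 2*D + D*R)/3 = 2 + 2*D/3 + D*R/3)
d(-1*0, -4)³ = (2 + 2*(-1*0)/3 + (⅓)*(-1*0)*(-4))³ = (2 + (⅔)*0 + (⅓)*0*(-4))³ = (2 + 0 + 0)³ = 2³ = 8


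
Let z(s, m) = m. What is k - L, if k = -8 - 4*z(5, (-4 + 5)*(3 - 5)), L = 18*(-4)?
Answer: 72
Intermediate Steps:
L = -72
k = 0 (k = -8 - 4*(-4 + 5)*(3 - 5) = -8 - 4*(-2) = -8 + 8 = 0)
k - L = 0 - 1*(-72) = 0 + 72 = 72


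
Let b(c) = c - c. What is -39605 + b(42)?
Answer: -39605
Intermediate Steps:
b(c) = 0
-39605 + b(42) = -39605 + 0 = -39605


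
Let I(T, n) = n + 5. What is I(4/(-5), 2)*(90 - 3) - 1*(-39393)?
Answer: 40002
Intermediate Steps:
I(T, n) = 5 + n
I(4/(-5), 2)*(90 - 3) - 1*(-39393) = (5 + 2)*(90 - 3) - 1*(-39393) = 7*87 + 39393 = 609 + 39393 = 40002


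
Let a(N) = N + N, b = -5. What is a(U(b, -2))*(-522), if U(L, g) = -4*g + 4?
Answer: -12528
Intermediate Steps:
U(L, g) = 4 - 4*g
a(N) = 2*N
a(U(b, -2))*(-522) = (2*(4 - 4*(-2)))*(-522) = (2*(4 + 8))*(-522) = (2*12)*(-522) = 24*(-522) = -12528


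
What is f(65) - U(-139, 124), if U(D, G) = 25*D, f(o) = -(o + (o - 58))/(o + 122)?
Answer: 649753/187 ≈ 3474.6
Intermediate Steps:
f(o) = -(-58 + 2*o)/(122 + o) (f(o) = -(o + (-58 + o))/(122 + o) = -(-58 + 2*o)/(122 + o))
f(65) - U(-139, 124) = 2*(29 - 1*65)/(122 + 65) - 25*(-139) = 2*(29 - 65)/187 - 1*(-3475) = 2*(1/187)*(-36) + 3475 = -72/187 + 3475 = 649753/187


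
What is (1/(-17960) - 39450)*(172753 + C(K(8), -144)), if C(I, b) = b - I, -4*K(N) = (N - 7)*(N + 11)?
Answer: -97840511640091/14368 ≈ -6.8096e+9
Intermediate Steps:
K(N) = -(-7 + N)*(11 + N)/4 (K(N) = -(N - 7)*(N + 11)/4 = -(-7 + N)*(11 + N)/4)
(1/(-17960) - 39450)*(172753 + C(K(8), -144)) = (1/(-17960) - 39450)*(172753 + (-144 - (77/4 - 1*8 - ¼*8²))) = (-1/17960 - 39450)*(172753 + (-144 - (77/4 - 8 - ¼*64))) = -708522001*(172753 + (-144 - (77/4 - 8 - 16)))/17960 = -708522001*(172753 + (-144 - 1*(-19/4)))/17960 = -708522001*(172753 + (-144 + 19/4))/17960 = -708522001*(172753 - 557/4)/17960 = -708522001/17960*690455/4 = -97840511640091/14368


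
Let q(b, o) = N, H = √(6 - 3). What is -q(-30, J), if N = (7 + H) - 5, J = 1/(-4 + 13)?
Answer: -2 - √3 ≈ -3.7321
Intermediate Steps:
H = √3 ≈ 1.7320
J = ⅑ (J = 1/9 = ⅑ ≈ 0.11111)
N = 2 + √3 (N = (7 + √3) - 5 = 2 + √3 ≈ 3.7321)
q(b, o) = 2 + √3
-q(-30, J) = -(2 + √3) = -2 - √3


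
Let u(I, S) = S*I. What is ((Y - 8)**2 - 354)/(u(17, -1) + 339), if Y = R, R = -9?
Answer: -65/322 ≈ -0.20186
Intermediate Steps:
Y = -9
u(I, S) = I*S
((Y - 8)**2 - 354)/(u(17, -1) + 339) = ((-9 - 8)**2 - 354)/(17*(-1) + 339) = ((-17)**2 - 354)/(-17 + 339) = (289 - 354)/322 = -65*1/322 = -65/322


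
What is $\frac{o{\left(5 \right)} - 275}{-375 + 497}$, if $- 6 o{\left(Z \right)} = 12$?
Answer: $- \frac{277}{122} \approx -2.2705$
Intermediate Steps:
$o{\left(Z \right)} = -2$ ($o{\left(Z \right)} = \left(- \frac{1}{6}\right) 12 = -2$)
$\frac{o{\left(5 \right)} - 275}{-375 + 497} = \frac{-2 - 275}{-375 + 497} = - \frac{277}{122}$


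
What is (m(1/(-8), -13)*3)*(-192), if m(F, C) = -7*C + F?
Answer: -52344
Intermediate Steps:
m(F, C) = F - 7*C
(m(1/(-8), -13)*3)*(-192) = ((1/(-8) - 7*(-13))*3)*(-192) = ((-⅛ + 91)*3)*(-192) = ((727/8)*3)*(-192) = (2181/8)*(-192) = -52344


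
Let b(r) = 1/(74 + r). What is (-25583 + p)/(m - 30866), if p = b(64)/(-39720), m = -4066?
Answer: 140229632881/191474867520 ≈ 0.73237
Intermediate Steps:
p = -1/5481360 (p = 1/((74 + 64)*(-39720)) = -1/39720/138 = (1/138)*(-1/39720) = -1/5481360 ≈ -1.8244e-7)
(-25583 + p)/(m - 30866) = (-25583 - 1/5481360)/(-4066 - 30866) = -140229632881/5481360/(-34932) = -140229632881/5481360*(-1/34932) = 140229632881/191474867520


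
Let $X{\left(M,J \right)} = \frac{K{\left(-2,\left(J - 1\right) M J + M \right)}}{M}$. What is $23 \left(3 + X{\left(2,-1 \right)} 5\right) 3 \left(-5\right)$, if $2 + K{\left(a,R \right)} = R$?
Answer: $-4485$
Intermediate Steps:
$K{\left(a,R \right)} = -2 + R$
$X{\left(M,J \right)} = \frac{-2 + M + J M \left(-1 + J\right)}{M}$ ($X{\left(M,J \right)} = \frac{-2 + \left(\left(J - 1\right) M J + M\right)}{M} = \frac{-2 + \left(\left(-1 + J\right) M J + M\right)}{M} = \frac{-2 + \left(M \left(-1 + J\right) J + M\right)}{M} = \frac{-2 + \left(J M \left(-1 + J\right) + M\right)}{M} = \frac{-2 + \left(M + J M \left(-1 + J\right)\right)}{M} = \frac{-2 + M + J M \left(-1 + J\right)}{M}$)
$23 \left(3 + X{\left(2,-1 \right)} 5\right) 3 \left(-5\right) = 23 \left(3 + \left(1 + \left(-1\right)^{2} - -1 - \frac{2}{2}\right) 5\right) 3 \left(-5\right) = 23 \left(3 + \left(1 + 1 + 1 - 1\right) 5\right) \left(-15\right) = 23 \left(3 + 2 \cdot 5\right) \left(-15\right) = 23 \left(3 + 10\right) \left(-15\right) = 23 \cdot 13 \left(-15\right) = 299 \left(-15\right) = -4485$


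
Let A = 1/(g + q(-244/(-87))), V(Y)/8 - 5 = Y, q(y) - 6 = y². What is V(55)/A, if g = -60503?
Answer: -73254761120/2523 ≈ -2.9035e+7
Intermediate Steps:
q(y) = 6 + y²
V(Y) = 40 + 8*Y
A = -7569/457842257 (A = 1/(-60503 + (6 + (-244/(-87))²)) = 1/(-60503 + (6 + (-244*(-1/87))²)) = 1/(-60503 + (6 + (244/87)²)) = 1/(-60503 + (6 + 59536/7569)) = 1/(-60503 + 104950/7569) = 1/(-457842257/7569) = -7569/457842257 ≈ -1.6532e-5)
V(55)/A = (40 + 8*55)/(-7569/457842257) = (40 + 440)*(-457842257/7569) = 480*(-457842257/7569) = -73254761120/2523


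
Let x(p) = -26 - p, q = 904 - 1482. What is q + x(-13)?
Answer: -591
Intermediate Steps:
q = -578
q + x(-13) = -578 + (-26 - 1*(-13)) = -578 + (-26 + 13) = -578 - 13 = -591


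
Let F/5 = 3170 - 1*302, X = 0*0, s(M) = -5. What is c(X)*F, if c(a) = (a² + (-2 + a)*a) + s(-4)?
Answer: -71700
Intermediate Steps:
X = 0
c(a) = -5 + a² + a*(-2 + a) (c(a) = (a² + (-2 + a)*a) - 5 = (a² + a*(-2 + a)) - 5 = -5 + a² + a*(-2 + a))
F = 14340 (F = 5*(3170 - 1*302) = 5*(3170 - 302) = 5*2868 = 14340)
c(X)*F = (-5 - 2*0 + 2*0²)*14340 = (-5 + 0 + 2*0)*14340 = (-5 + 0 + 0)*14340 = -5*14340 = -71700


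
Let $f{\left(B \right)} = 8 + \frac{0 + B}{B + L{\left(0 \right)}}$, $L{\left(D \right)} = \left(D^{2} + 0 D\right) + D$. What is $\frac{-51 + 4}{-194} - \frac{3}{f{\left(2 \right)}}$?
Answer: $- \frac{53}{582} \approx -0.091065$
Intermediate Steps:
$L{\left(D \right)} = D + D^{2}$ ($L{\left(D \right)} = \left(D^{2} + 0\right) + D = D^{2} + D = D + D^{2}$)
$f{\left(B \right)} = 9$ ($f{\left(B \right)} = 8 + \frac{0 + B}{B + 0 \left(1 + 0\right)} = 8 + \frac{B}{B + 0 \cdot 1} = 8 + \frac{B}{B + 0} = 8 + \frac{B}{B} = 8 + 1 = 9$)
$\frac{-51 + 4}{-194} - \frac{3}{f{\left(2 \right)}} = \frac{-51 + 4}{-194} - \frac{3}{9} = \left(-47\right) \left(- \frac{1}{194}\right) - \frac{1}{3} = \frac{47}{194} - \frac{1}{3} = - \frac{53}{582}$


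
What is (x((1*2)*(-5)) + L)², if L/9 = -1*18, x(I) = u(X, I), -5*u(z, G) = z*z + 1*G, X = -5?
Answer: 27225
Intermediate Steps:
u(z, G) = -G/5 - z²/5 (u(z, G) = -(z*z + 1*G)/5 = -(z² + G)/5 = -(G + z²)/5 = -G/5 - z²/5)
x(I) = -5 - I/5 (x(I) = -I/5 - ⅕*(-5)² = -I/5 - ⅕*25 = -I/5 - 5 = -5 - I/5)
L = -162 (L = 9*(-1*18) = 9*(-18) = -162)
(x((1*2)*(-5)) + L)² = ((-5 - 1*2*(-5)/5) - 162)² = ((-5 - 2*(-5)/5) - 162)² = ((-5 - ⅕*(-10)) - 162)² = ((-5 + 2) - 162)² = (-3 - 162)² = (-165)² = 27225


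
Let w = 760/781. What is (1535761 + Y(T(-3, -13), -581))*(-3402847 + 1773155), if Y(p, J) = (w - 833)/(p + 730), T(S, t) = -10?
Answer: -351845807537973061/140580 ≈ -2.5028e+12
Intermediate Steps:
w = 760/781 (w = 760*(1/781) = 760/781 ≈ 0.97311)
Y(p, J) = -649813/(781*(730 + p)) (Y(p, J) = (760/781 - 833)/(p + 730) = -649813/(781*(730 + p)))
(1535761 + Y(T(-3, -13), -581))*(-3402847 + 1773155) = (1535761 - 649813/(570130 + 781*(-10)))*(-3402847 + 1773155) = (1535761 - 649813/(570130 - 7810))*(-1629692) = (1535761 - 649813/562320)*(-1629692) = (863588475707/562320)*(-1629692) = -351845807537973061/140580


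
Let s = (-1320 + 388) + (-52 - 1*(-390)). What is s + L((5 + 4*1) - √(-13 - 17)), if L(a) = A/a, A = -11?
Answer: -22011/37 - 11*I*√30/111 ≈ -594.89 - 0.54279*I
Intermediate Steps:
s = -594 (s = -932 + (-52 + 390) = -932 + 338 = -594)
L(a) = -11/a
s + L((5 + 4*1) - √(-13 - 17)) = -594 - 11/((5 + 4*1) - √(-13 - 17)) = -594 - 11/((5 + 4) - √(-30)) = -594 - 11/(9 - I*√30)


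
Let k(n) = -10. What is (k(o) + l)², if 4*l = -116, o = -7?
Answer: 1521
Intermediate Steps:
l = -29 (l = (¼)*(-116) = -29)
(k(o) + l)² = (-10 - 29)² = (-39)² = 1521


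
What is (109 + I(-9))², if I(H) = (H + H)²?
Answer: 187489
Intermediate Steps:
I(H) = 4*H² (I(H) = (2*H)² = 4*H²)
(109 + I(-9))² = (109 + 4*(-9)²)² = (109 + 4*81)² = (109 + 324)² = 433² = 187489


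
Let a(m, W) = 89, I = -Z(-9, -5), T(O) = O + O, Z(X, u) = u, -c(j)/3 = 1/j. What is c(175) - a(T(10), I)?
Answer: -15578/175 ≈ -89.017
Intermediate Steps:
c(j) = -3/j
T(O) = 2*O
I = 5 (I = -1*(-5) = 5)
c(175) - a(T(10), I) = -3/175 - 1*89 = -3*1/175 - 89 = -3/175 - 89 = -15578/175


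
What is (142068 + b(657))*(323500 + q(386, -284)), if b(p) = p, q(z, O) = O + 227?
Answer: 46163402175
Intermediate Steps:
q(z, O) = 227 + O
(142068 + b(657))*(323500 + q(386, -284)) = (142068 + 657)*(323500 + (227 - 284)) = 142725*(323500 - 57) = 142725*323443 = 46163402175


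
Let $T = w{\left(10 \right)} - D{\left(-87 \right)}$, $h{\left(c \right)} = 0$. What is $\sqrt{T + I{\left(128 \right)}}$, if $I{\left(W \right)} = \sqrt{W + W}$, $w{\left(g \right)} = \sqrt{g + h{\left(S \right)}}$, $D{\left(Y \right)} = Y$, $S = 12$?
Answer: $\sqrt{103 + \sqrt{10}} \approx 10.304$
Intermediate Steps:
$w{\left(g \right)} = \sqrt{g}$ ($w{\left(g \right)} = \sqrt{g + 0} = \sqrt{g}$)
$I{\left(W \right)} = \sqrt{2} \sqrt{W}$ ($I{\left(W \right)} = \sqrt{2 W} = \sqrt{2} \sqrt{W}$)
$T = 87 + \sqrt{10}$ ($T = \sqrt{10} - -87 = \sqrt{10} + 87 = 87 + \sqrt{10} \approx 90.162$)
$\sqrt{T + I{\left(128 \right)}} = \sqrt{\left(87 + \sqrt{10}\right) + \sqrt{2} \sqrt{128}} = \sqrt{\left(87 + \sqrt{10}\right) + \sqrt{2} \cdot 8 \sqrt{2}} = \sqrt{\left(87 + \sqrt{10}\right) + 16} = \sqrt{103 + \sqrt{10}}$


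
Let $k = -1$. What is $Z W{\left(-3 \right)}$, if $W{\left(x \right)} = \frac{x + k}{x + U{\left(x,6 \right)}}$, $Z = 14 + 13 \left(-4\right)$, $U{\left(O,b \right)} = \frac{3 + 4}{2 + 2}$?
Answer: $- \frac{608}{5} \approx -121.6$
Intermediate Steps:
$U{\left(O,b \right)} = \frac{7}{4}$
$Z = -38$ ($Z = 14 - 52 = -38$)
$W{\left(x \right)} = \frac{-1 + x}{\frac{7}{4} + x}$ ($W{\left(x \right)} = \frac{x - 1}{x + \frac{7}{4}} = \frac{-1 + x}{\frac{7}{4} + x}$)
$Z W{\left(-3 \right)} = - 38 \frac{4 \left(-1 - 3\right)}{7 + 4 \left(-3\right)} = - 38 \cdot 4 \frac{1}{7 - 12} \left(-4\right) = - 38 \cdot 4 \frac{1}{-5} \left(-4\right) = - 38 \cdot 4 \left(- \frac{1}{5}\right) \left(-4\right) = \left(-38\right) \frac{16}{5} = - \frac{608}{5}$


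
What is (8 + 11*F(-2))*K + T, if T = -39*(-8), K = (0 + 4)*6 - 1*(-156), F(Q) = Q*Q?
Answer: 9672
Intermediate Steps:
F(Q) = Q**2
K = 180 (K = 4*6 + 156 = 24 + 156 = 180)
T = 312
(8 + 11*F(-2))*K + T = (8 + 11*(-2)**2)*180 + 312 = (8 + 11*4)*180 + 312 = (8 + 44)*180 + 312 = 52*180 + 312 = 9360 + 312 = 9672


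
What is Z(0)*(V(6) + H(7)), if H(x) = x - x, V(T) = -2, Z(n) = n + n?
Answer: 0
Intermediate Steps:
Z(n) = 2*n
H(x) = 0
Z(0)*(V(6) + H(7)) = (2*0)*(-2 + 0) = 0*(-2) = 0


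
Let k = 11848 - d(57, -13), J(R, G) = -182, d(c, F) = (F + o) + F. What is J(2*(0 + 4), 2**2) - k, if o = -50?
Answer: -12106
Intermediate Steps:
d(c, F) = -50 + 2*F (d(c, F) = (F - 50) + F = (-50 + F) + F = -50 + 2*F)
k = 11924 (k = 11848 - (-50 + 2*(-13)) = 11848 - (-50 - 26) = 11848 - 1*(-76) = 11848 + 76 = 11924)
J(2*(0 + 4), 2**2) - k = -182 - 1*11924 = -182 - 11924 = -12106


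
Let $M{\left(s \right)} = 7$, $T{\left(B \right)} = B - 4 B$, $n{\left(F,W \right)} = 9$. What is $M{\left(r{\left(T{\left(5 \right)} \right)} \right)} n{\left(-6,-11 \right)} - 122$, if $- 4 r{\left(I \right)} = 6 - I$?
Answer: $-59$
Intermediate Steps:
$T{\left(B \right)} = - 3 B$
$r{\left(I \right)} = - \frac{3}{2} + \frac{I}{4}$ ($r{\left(I \right)} = - \frac{6 - I}{4} = - \frac{3}{2} + \frac{I}{4}$)
$M{\left(r{\left(T{\left(5 \right)} \right)} \right)} n{\left(-6,-11 \right)} - 122 = 7 \cdot 9 - 122 = 63 - 122 = -59$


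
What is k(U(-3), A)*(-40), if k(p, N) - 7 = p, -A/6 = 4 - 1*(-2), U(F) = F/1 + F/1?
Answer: -40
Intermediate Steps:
U(F) = 2*F (U(F) = F*1 + F*1 = F + F = 2*F)
A = -36 (A = -6*(4 - 1*(-2)) = -6*(4 + 2) = -6*6 = -36)
k(p, N) = 7 + p
k(U(-3), A)*(-40) = (7 + 2*(-3))*(-40) = (7 - 6)*(-40) = 1*(-40) = -40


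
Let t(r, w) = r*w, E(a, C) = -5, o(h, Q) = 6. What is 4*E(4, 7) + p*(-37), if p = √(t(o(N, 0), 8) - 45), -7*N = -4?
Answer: -20 - 37*√3 ≈ -84.086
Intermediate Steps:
N = 4/7 (N = -⅐*(-4) = 4/7 ≈ 0.57143)
p = √3 (p = √(6*8 - 45) = √(48 - 45) = √3 ≈ 1.7320)
4*E(4, 7) + p*(-37) = 4*(-5) + √3*(-37) = -20 - 37*√3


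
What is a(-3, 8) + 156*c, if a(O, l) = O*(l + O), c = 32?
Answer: 4977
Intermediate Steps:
a(O, l) = O*(O + l)
a(-3, 8) + 156*c = -3*(-3 + 8) + 156*32 = -3*5 + 4992 = -15 + 4992 = 4977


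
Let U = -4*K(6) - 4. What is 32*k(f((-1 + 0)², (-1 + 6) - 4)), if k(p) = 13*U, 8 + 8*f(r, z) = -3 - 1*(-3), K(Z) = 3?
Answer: -6656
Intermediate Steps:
U = -16 (U = -4*3 - 4 = -12 - 4 = -16)
f(r, z) = -1 (f(r, z) = -1 + (-3 - 1*(-3))/8 = -1 + (-3 + 3)/8 = -1 + (⅛)*0 = -1 + 0 = -1)
k(p) = -208 (k(p) = 13*(-16) = -208)
32*k(f((-1 + 0)², (-1 + 6) - 4)) = 32*(-208) = -6656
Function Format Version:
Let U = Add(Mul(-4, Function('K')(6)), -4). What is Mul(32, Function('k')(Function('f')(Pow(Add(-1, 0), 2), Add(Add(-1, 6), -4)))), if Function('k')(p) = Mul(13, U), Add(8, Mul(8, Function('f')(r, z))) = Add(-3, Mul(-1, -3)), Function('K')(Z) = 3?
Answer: -6656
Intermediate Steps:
U = -16 (U = Add(Mul(-4, 3), -4) = Add(-12, -4) = -16)
Function('f')(r, z) = -1 (Function('f')(r, z) = Add(-1, Mul(Rational(1, 8), Add(-3, Mul(-1, -3)))) = Add(-1, Mul(Rational(1, 8), Add(-3, 3))) = Add(-1, Mul(Rational(1, 8), 0)) = Add(-1, 0) = -1)
Function('k')(p) = -208 (Function('k')(p) = Mul(13, -16) = -208)
Mul(32, Function('k')(Function('f')(Pow(Add(-1, 0), 2), Add(Add(-1, 6), -4)))) = Mul(32, -208) = -6656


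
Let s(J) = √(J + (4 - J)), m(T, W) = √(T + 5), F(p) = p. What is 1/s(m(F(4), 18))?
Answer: ½ ≈ 0.50000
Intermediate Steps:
m(T, W) = √(5 + T)
s(J) = 2 (s(J) = √4 = 2)
1/s(m(F(4), 18)) = 1/2 = ½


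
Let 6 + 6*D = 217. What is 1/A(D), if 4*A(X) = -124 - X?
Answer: -24/955 ≈ -0.025131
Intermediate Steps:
D = 211/6 (D = -1 + (1/6)*217 = -1 + 217/6 = 211/6 ≈ 35.167)
A(X) = -31 - X/4 (A(X) = (-124 - X)/4 = -31 - X/4)
1/A(D) = 1/(-31 - 1/4*211/6) = 1/(-31 - 211/24) = 1/(-955/24) = -24/955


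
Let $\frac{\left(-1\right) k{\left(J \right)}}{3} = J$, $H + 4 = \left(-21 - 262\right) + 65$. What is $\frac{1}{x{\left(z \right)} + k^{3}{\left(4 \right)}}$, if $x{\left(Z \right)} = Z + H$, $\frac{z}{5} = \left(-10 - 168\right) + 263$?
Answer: $- \frac{1}{1525} \approx -0.00065574$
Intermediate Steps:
$H = -222$ ($H = -4 + \left(\left(-21 - 262\right) + 65\right) = -4 + \left(-283 + 65\right) = -4 - 218 = -222$)
$z = 425$ ($z = 5 \left(\left(-10 - 168\right) + 263\right) = 5 \left(-178 + 263\right) = 5 \cdot 85 = 425$)
$k{\left(J \right)} = - 3 J$
$x{\left(Z \right)} = -222 + Z$ ($x{\left(Z \right)} = Z - 222 = -222 + Z$)
$\frac{1}{x{\left(z \right)} + k^{3}{\left(4 \right)}} = \frac{1}{\left(-222 + 425\right) + \left(\left(-3\right) 4\right)^{3}} = \frac{1}{203 + \left(-12\right)^{3}} = \frac{1}{203 - 1728} = \frac{1}{-1525} = - \frac{1}{1525}$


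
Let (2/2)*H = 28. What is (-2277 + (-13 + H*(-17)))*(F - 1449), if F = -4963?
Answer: 17735592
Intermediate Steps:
H = 28
(-2277 + (-13 + H*(-17)))*(F - 1449) = (-2277 + (-13 + 28*(-17)))*(-4963 - 1449) = (-2277 + (-13 - 476))*(-6412) = (-2277 - 489)*(-6412) = -2766*(-6412) = 17735592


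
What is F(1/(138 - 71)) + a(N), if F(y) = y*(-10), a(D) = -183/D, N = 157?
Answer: -13831/10519 ≈ -1.3149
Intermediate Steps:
F(y) = -10*y
F(1/(138 - 71)) + a(N) = -10/(138 - 71) - 183/157 = -10/67 - 183*1/157 = -10*1/67 - 183/157 = -10/67 - 183/157 = -13831/10519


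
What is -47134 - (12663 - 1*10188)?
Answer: -49609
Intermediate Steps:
-47134 - (12663 - 1*10188) = -47134 - (12663 - 10188) = -47134 - 1*2475 = -47134 - 2475 = -49609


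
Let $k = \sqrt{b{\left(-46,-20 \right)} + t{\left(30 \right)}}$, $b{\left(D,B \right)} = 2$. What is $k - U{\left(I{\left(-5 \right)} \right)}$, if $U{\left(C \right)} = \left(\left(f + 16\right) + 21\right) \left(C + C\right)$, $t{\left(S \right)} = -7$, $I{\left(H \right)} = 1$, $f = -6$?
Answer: $-62 + i \sqrt{5} \approx -62.0 + 2.2361 i$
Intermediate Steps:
$U{\left(C \right)} = 62 C$ ($U{\left(C \right)} = \left(\left(-6 + 16\right) + 21\right) \left(C + C\right) = \left(10 + 21\right) 2 C = 31 \cdot 2 C = 62 C$)
$k = i \sqrt{5}$ ($k = \sqrt{2 - 7} = \sqrt{-5} = i \sqrt{5} \approx 2.2361 i$)
$k - U{\left(I{\left(-5 \right)} \right)} = i \sqrt{5} - 62 \cdot 1 = i \sqrt{5} - 62 = -62 + i \sqrt{5}$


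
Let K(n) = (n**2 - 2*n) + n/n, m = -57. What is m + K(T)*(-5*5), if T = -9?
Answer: -2557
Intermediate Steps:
K(n) = 1 + n**2 - 2*n (K(n) = (n**2 - 2*n) + 1 = 1 + n**2 - 2*n)
m + K(T)*(-5*5) = -57 + (1 + (-9)**2 - 2*(-9))*(-5*5) = -57 + (1 + 81 + 18)*(-25) = -57 + 100*(-25) = -57 - 2500 = -2557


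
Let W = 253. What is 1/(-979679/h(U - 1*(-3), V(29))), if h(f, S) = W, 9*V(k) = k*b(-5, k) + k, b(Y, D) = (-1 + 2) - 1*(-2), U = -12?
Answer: -253/979679 ≈ -0.00025825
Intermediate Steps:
b(Y, D) = 3 (b(Y, D) = 1 + 2 = 3)
V(k) = 4*k/9 (V(k) = (k*3 + k)/9 = (3*k + k)/9 = (4*k)/9 = 4*k/9)
h(f, S) = 253
1/(-979679/h(U - 1*(-3), V(29))) = 1/(-979679/253) = -253/979679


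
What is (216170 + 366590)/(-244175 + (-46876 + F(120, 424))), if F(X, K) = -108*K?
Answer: -582760/336843 ≈ -1.7301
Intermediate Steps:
(216170 + 366590)/(-244175 + (-46876 + F(120, 424))) = (216170 + 366590)/(-244175 + (-46876 - 108*424)) = 582760/(-244175 + (-46876 - 45792)) = 582760/(-244175 - 92668) = 582760/(-336843) = 582760*(-1/336843) = -582760/336843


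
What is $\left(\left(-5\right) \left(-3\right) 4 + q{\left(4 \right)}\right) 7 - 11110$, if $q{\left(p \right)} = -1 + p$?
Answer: $-10669$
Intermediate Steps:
$\left(\left(-5\right) \left(-3\right) 4 + q{\left(4 \right)}\right) 7 - 11110 = \left(\left(-5\right) \left(-3\right) 4 + \left(-1 + 4\right)\right) 7 - 11110 = \left(15 \cdot 4 + 3\right) 7 - 11110 = \left(60 + 3\right) 7 - 11110 = 63 \cdot 7 - 11110 = 441 - 11110 = -10669$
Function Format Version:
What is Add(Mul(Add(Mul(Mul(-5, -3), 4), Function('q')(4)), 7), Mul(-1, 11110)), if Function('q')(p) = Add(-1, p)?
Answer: -10669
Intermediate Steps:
Add(Mul(Add(Mul(Mul(-5, -3), 4), Function('q')(4)), 7), Mul(-1, 11110)) = Add(Mul(Add(Mul(Mul(-5, -3), 4), Add(-1, 4)), 7), Mul(-1, 11110)) = Add(Mul(Add(Mul(15, 4), 3), 7), -11110) = Add(Mul(Add(60, 3), 7), -11110) = Add(Mul(63, 7), -11110) = Add(441, -11110) = -10669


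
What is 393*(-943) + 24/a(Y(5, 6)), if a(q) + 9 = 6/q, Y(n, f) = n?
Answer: -4817827/13 ≈ -3.7060e+5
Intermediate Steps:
a(q) = -9 + 6/q
393*(-943) + 24/a(Y(5, 6)) = 393*(-943) + 24/(-9 + 6/5) = -370599 + 24/(-9 + 6*(1/5)) = -370599 + 24/(-9 + 6/5) = -370599 + 24/(-39/5) = -370599 + 24*(-5/39) = -370599 - 40/13 = -4817827/13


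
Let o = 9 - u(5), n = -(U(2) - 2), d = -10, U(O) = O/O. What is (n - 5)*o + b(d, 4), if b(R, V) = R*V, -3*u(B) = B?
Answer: -248/3 ≈ -82.667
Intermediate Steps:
U(O) = 1
u(B) = -B/3
n = 1 (n = -(1 - 2) = -1*(-1) = 1)
o = 32/3 (o = 9 - (-1)*5/3 = 9 - 1*(-5/3) = 9 + 5/3 = 32/3 ≈ 10.667)
(n - 5)*o + b(d, 4) = (1 - 5)*(32/3) - 10*4 = -4*32/3 - 40 = -128/3 - 40 = -248/3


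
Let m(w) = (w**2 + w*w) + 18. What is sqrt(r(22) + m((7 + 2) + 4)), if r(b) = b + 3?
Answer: sqrt(381) ≈ 19.519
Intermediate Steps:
r(b) = 3 + b
m(w) = 18 + 2*w**2 (m(w) = (w**2 + w**2) + 18 = 2*w**2 + 18 = 18 + 2*w**2)
sqrt(r(22) + m((7 + 2) + 4)) = sqrt((3 + 22) + (18 + 2*((7 + 2) + 4)**2)) = sqrt(25 + (18 + 2*(9 + 4)**2)) = sqrt(25 + (18 + 2*13**2)) = sqrt(25 + (18 + 2*169)) = sqrt(25 + (18 + 338)) = sqrt(25 + 356) = sqrt(381)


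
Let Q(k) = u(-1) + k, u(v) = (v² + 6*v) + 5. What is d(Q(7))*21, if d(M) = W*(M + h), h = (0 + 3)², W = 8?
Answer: 2688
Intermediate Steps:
u(v) = 5 + v² + 6*v
Q(k) = k (Q(k) = (5 + (-1)² + 6*(-1)) + k = (5 + 1 - 6) + k = 0 + k = k)
h = 9 (h = 3² = 9)
d(M) = 72 + 8*M (d(M) = 8*(M + 9) = 8*(9 + M) = 72 + 8*M)
d(Q(7))*21 = (72 + 8*7)*21 = (72 + 56)*21 = 128*21 = 2688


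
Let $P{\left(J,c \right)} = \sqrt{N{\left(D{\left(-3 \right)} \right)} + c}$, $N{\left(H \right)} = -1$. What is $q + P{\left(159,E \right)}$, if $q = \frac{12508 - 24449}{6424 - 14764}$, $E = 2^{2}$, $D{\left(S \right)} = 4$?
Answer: $\frac{11941}{8340} + \sqrt{3} \approx 3.1638$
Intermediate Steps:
$E = 4$
$q = \frac{11941}{8340}$ ($q = - \frac{11941}{-8340} = \left(-11941\right) \left(- \frac{1}{8340}\right) = \frac{11941}{8340} \approx 1.4318$)
$P{\left(J,c \right)} = \sqrt{-1 + c}$
$q + P{\left(159,E \right)} = \frac{11941}{8340} + \sqrt{-1 + 4} = \frac{11941}{8340} + \sqrt{3}$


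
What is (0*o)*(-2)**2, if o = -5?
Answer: 0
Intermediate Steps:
(0*o)*(-2)**2 = (0*(-5))*(-2)**2 = 0*4 = 0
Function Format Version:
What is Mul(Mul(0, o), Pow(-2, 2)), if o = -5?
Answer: 0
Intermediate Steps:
Mul(Mul(0, o), Pow(-2, 2)) = Mul(Mul(0, -5), Pow(-2, 2)) = Mul(0, 4) = 0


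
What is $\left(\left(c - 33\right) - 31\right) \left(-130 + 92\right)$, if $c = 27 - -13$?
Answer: $912$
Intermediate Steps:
$c = 40$ ($c = 27 + 13 = 40$)
$\left(\left(c - 33\right) - 31\right) \left(-130 + 92\right) = \left(\left(40 - 33\right) - 31\right) \left(-130 + 92\right) = \left(7 - 31\right) \left(-38\right) = \left(-24\right) \left(-38\right) = 912$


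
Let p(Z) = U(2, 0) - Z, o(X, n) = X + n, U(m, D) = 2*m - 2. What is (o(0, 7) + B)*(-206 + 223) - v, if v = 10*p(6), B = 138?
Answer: 2505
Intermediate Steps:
U(m, D) = -2 + 2*m
p(Z) = 2 - Z (p(Z) = (-2 + 2*2) - Z = (-2 + 4) - Z = 2 - Z)
v = -40 (v = 10*(2 - 1*6) = 10*(2 - 6) = 10*(-4) = -40)
(o(0, 7) + B)*(-206 + 223) - v = ((0 + 7) + 138)*(-206 + 223) - 1*(-40) = (7 + 138)*17 + 40 = 145*17 + 40 = 2465 + 40 = 2505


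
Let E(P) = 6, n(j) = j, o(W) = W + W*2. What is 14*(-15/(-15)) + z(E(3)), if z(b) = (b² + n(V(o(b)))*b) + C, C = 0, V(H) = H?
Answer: 158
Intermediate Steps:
o(W) = 3*W (o(W) = W + 2*W = 3*W)
z(b) = 4*b² (z(b) = (b² + (3*b)*b) + 0 = (b² + 3*b²) + 0 = 4*b² + 0 = 4*b²)
14*(-15/(-15)) + z(E(3)) = 14*(-15/(-15)) + 4*6² = 14*(-15*(-1/15)) + 4*36 = 14*1 + 144 = 14 + 144 = 158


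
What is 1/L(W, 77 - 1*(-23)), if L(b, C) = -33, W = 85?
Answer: -1/33 ≈ -0.030303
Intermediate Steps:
1/L(W, 77 - 1*(-23)) = 1/(-33) = -1/33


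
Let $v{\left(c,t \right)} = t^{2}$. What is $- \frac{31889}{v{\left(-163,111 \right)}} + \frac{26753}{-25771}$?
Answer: $- \frac{1151435132}{317524491} \approx -3.6263$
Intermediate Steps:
$- \frac{31889}{v{\left(-163,111 \right)}} + \frac{26753}{-25771} = - \frac{31889}{111^{2}} + \frac{26753}{-25771} = - \frac{31889}{12321} + 26753 \left(- \frac{1}{25771}\right) = \left(-31889\right) \frac{1}{12321} - \frac{26753}{25771} = - \frac{31889}{12321} - \frac{26753}{25771} = - \frac{1151435132}{317524491}$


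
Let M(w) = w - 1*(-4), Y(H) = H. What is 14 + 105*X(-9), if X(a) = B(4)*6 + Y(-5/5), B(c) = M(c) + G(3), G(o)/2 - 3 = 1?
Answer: 9989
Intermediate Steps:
G(o) = 8 (G(o) = 6 + 2*1 = 6 + 2 = 8)
M(w) = 4 + w (M(w) = w + 4 = 4 + w)
B(c) = 12 + c (B(c) = (4 + c) + 8 = 12 + c)
X(a) = 95 (X(a) = (12 + 4)*6 - 5/5 = 16*6 - 5*1/5 = 96 - 1 = 95)
14 + 105*X(-9) = 14 + 105*95 = 14 + 9975 = 9989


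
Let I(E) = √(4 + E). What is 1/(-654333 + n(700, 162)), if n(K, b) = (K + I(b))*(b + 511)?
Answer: -183233/33499146075 - 673*√166/33499146075 ≈ -5.7286e-6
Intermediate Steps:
n(K, b) = (511 + b)*(K + √(4 + b)) (n(K, b) = (K + √(4 + b))*(b + 511) = (K + √(4 + b))*(511 + b) = (511 + b)*(K + √(4 + b)))
1/(-654333 + n(700, 162)) = 1/(-654333 + (511*700 + 511*√(4 + 162) + 700*162 + 162*√(4 + 162))) = 1/(-654333 + (357700 + 511*√166 + 113400 + 162*√166)) = 1/(-654333 + (471100 + 673*√166)) = 1/(-183233 + 673*√166)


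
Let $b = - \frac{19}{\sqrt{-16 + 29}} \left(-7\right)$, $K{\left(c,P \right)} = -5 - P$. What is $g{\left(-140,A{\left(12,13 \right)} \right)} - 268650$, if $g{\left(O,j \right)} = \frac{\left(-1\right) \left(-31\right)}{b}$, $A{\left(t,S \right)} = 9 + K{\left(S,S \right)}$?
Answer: $-268650 + \frac{31 \sqrt{13}}{133} \approx -2.6865 \cdot 10^{5}$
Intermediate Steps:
$A{\left(t,S \right)} = 4 - S$ ($A{\left(t,S \right)} = 9 - \left(5 + S\right) = 4 - S$)
$b = \frac{133 \sqrt{13}}{13}$ ($b = - \frac{19}{\sqrt{13}} \left(-7\right) = - 19 \frac{\sqrt{13}}{13} \left(-7\right) = - \frac{19 \sqrt{13}}{13} \left(-7\right) = \frac{133 \sqrt{13}}{13} \approx 36.888$)
$g{\left(O,j \right)} = \frac{31 \sqrt{13}}{133}$ ($g{\left(O,j \right)} = \frac{\left(-1\right) \left(-31\right)}{\frac{133}{13} \sqrt{13}} = 31 \frac{\sqrt{13}}{133} = \frac{31 \sqrt{13}}{133}$)
$g{\left(-140,A{\left(12,13 \right)} \right)} - 268650 = \frac{31 \sqrt{13}}{133} - 268650 = -268650 + \frac{31 \sqrt{13}}{133}$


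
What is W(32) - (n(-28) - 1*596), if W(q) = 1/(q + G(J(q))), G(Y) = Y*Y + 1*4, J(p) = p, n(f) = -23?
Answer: 656141/1060 ≈ 619.00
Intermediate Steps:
G(Y) = 4 + Y² (G(Y) = Y² + 4 = 4 + Y²)
W(q) = 1/(4 + q + q²) (W(q) = 1/(q + (4 + q²)) = 1/(4 + q + q²))
W(32) - (n(-28) - 1*596) = 1/(4 + 32 + 32²) - (-23 - 1*596) = 1/(4 + 32 + 1024) - (-23 - 596) = 1/1060 - 1*(-619) = 1/1060 + 619 = 656141/1060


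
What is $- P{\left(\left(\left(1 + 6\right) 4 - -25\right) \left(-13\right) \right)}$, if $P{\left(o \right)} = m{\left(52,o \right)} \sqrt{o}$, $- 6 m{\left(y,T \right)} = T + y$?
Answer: $- \frac{637 i \sqrt{689}}{6} \approx - 2786.8 i$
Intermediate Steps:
$m{\left(y,T \right)} = - \frac{T}{6} - \frac{y}{6}$ ($m{\left(y,T \right)} = - \frac{T + y}{6} = - \frac{T}{6} - \frac{y}{6}$)
$P{\left(o \right)} = \sqrt{o} \left(- \frac{26}{3} - \frac{o}{6}\right)$ ($P{\left(o \right)} = \left(- \frac{o}{6} - \frac{26}{3}\right) \sqrt{o} = \left(- \frac{26}{3} - \frac{o}{6}\right) \sqrt{o} = \sqrt{o} \left(- \frac{26}{3} - \frac{o}{6}\right)$)
$- P{\left(\left(\left(1 + 6\right) 4 - -25\right) \left(-13\right) \right)} = - \frac{\sqrt{\left(\left(1 + 6\right) 4 - -25\right) \left(-13\right)} \left(-52 - \left(\left(1 + 6\right) 4 - -25\right) \left(-13\right)\right)}{6} = - \frac{\sqrt{\left(7 \cdot 4 + 25\right) \left(-13\right)} \left(-52 - \left(7 \cdot 4 + 25\right) \left(-13\right)\right)}{6} = - \frac{\sqrt{\left(28 + 25\right) \left(-13\right)} \left(-52 - \left(28 + 25\right) \left(-13\right)\right)}{6} = - \frac{\sqrt{53 \left(-13\right)} \left(-52 - 53 \left(-13\right)\right)}{6} = - \frac{\sqrt{-689} \left(-52 - -689\right)}{6} = - \frac{i \sqrt{689} \left(-52 + 689\right)}{6} = - \frac{i \sqrt{689} \cdot 637}{6} = - \frac{637 i \sqrt{689}}{6}$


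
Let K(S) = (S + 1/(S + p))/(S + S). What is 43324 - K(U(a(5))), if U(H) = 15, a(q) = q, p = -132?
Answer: 76032743/1755 ≈ 43324.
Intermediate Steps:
K(S) = (S + 1/(-132 + S))/(2*S) (K(S) = (S + 1/(S - 132))/(S + S) = (S + 1/(-132 + S))/((2*S)) = (S + 1/(-132 + S))*(1/(2*S)) = (S + 1/(-132 + S))/(2*S))
43324 - K(U(a(5))) = 43324 - (1 + 15**2 - 132*15)/(2*15*(-132 + 15)) = 43324 - (1 + 225 - 1980)/(2*15*(-117)) = 43324 - (-1)*(-1754)/(2*15*117) = 43324 - 1*877/1755 = 43324 - 877/1755 = 76032743/1755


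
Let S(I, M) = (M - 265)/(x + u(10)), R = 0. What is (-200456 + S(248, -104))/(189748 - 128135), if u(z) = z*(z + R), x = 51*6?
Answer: -81385505/25014878 ≈ -3.2535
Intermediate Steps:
x = 306
u(z) = z² (u(z) = z*(z + 0) = z*z = z²)
S(I, M) = -265/406 + M/406 (S(I, M) = (M - 265)/(306 + 10²) = (-265 + M)/(306 + 100) = (-265 + M)/406 = (-265 + M)*(1/406) = -265/406 + M/406)
(-200456 + S(248, -104))/(189748 - 128135) = (-200456 + (-265/406 + (1/406)*(-104)))/(189748 - 128135) = (-200456 + (-265/406 - 52/203))/61613 = (-200456 - 369/406)*(1/61613) = -81385505/406*1/61613 = -81385505/25014878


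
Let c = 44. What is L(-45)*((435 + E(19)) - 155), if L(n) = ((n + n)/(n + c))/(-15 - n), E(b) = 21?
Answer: 903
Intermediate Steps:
L(n) = 2*n/((-15 - n)*(44 + n)) (L(n) = ((n + n)/(n + 44))/(-15 - n) = ((2*n)/(44 + n))/(-15 - n) = (2*n/(44 + n))/(-15 - n) = 2*n/((-15 - n)*(44 + n)))
L(-45)*((435 + E(19)) - 155) = (-2*(-45)/(660 + (-45)² + 59*(-45)))*((435 + 21) - 155) = (-2*(-45)/(660 + 2025 - 2655))*(456 - 155) = -2*(-45)/30*301 = -2*(-45)*1/30*301 = 3*301 = 903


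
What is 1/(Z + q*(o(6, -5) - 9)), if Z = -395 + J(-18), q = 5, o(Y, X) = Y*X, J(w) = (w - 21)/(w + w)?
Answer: -12/7067 ≈ -0.0016980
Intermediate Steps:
J(w) = (-21 + w)/(2*w) (J(w) = (-21 + w)/((2*w)) = (-21 + w)*(1/(2*w)) = (-21 + w)/(2*w))
o(Y, X) = X*Y
Z = -4727/12 (Z = -395 + (½)*(-21 - 18)/(-18) = -395 + (½)*(-1/18)*(-39) = -395 + 13/12 = -4727/12 ≈ -393.92)
1/(Z + q*(o(6, -5) - 9)) = 1/(-4727/12 + 5*(-5*6 - 9)) = 1/(-4727/12 + 5*(-30 - 9)) = 1/(-4727/12 + 5*(-39)) = 1/(-4727/12 - 195) = 1/(-7067/12) = -12/7067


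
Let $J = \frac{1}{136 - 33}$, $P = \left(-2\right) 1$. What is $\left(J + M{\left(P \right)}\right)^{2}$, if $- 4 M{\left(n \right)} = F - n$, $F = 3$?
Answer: $\frac{261121}{169744} \approx 1.5383$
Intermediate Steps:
$P = -2$
$M{\left(n \right)} = - \frac{3}{4} + \frac{n}{4}$ ($M{\left(n \right)} = - \frac{3 - n}{4} = - \frac{3}{4} + \frac{n}{4}$)
$J = \frac{1}{103} \approx 0.0097087$
$\left(J + M{\left(P \right)}\right)^{2} = \left(\frac{1}{103} + \left(- \frac{3}{4} + \frac{1}{4} \left(-2\right)\right)\right)^{2} = \left(\frac{1}{103} - \frac{5}{4}\right)^{2} = \left(- \frac{511}{412}\right)^{2} = \frac{261121}{169744}$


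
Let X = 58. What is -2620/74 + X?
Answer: 836/37 ≈ 22.595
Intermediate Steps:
-2620/74 + X = -2620/74 + 58 = -131*10/37 + 58 = -1310/37 + 58 = 836/37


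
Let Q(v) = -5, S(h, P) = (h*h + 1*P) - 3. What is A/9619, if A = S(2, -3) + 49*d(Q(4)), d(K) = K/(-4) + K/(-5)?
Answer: 433/38476 ≈ 0.011254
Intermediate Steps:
S(h, P) = -3 + P + h**2 (S(h, P) = (h**2 + P) - 3 = (P + h**2) - 3 = -3 + P + h**2)
d(K) = -9*K/20 (d(K) = K*(-1/4) + K*(-1/5) = -K/4 - K/5 = -9*K/20)
A = 433/4 (A = (-3 - 3 + 2**2) + 49*(-9/20*(-5)) = (-3 - 3 + 4) + 49*(9/4) = -2 + 441/4 = 433/4 ≈ 108.25)
A/9619 = (433/4)/9619 = (433/4)*(1/9619) = 433/38476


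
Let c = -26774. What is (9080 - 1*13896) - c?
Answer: 21958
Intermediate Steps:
(9080 - 1*13896) - c = (9080 - 1*13896) - 1*(-26774) = (9080 - 13896) + 26774 = -4816 + 26774 = 21958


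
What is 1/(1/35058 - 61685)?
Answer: -35058/2162552729 ≈ -1.6211e-5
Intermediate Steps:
1/(1/35058 - 61685) = 1/(-2162552729/35058) = -35058/2162552729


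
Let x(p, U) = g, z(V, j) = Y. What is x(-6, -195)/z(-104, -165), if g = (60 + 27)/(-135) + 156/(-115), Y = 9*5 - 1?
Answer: -2071/45540 ≈ -0.045476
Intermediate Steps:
Y = 44 (Y = 45 - 1 = 44)
z(V, j) = 44
g = -2071/1035 (g = 87*(-1/135) + 156*(-1/115) = -29/45 - 156/115 = -2071/1035 ≈ -2.0010)
x(p, U) = -2071/1035
x(-6, -195)/z(-104, -165) = -2071/1035/44 = -2071/1035*1/44 = -2071/45540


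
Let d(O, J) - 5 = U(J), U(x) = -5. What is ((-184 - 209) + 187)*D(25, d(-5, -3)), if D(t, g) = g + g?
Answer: 0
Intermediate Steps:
d(O, J) = 0 (d(O, J) = 5 - 5 = 0)
D(t, g) = 2*g
((-184 - 209) + 187)*D(25, d(-5, -3)) = ((-184 - 209) + 187)*(2*0) = (-393 + 187)*0 = -206*0 = 0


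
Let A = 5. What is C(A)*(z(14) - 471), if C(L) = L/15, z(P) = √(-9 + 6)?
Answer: -157 + I*√3/3 ≈ -157.0 + 0.57735*I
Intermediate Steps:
z(P) = I*√3 (z(P) = √(-3) = I*√3)
C(L) = L/15 (C(L) = L*(1/15) = L/15)
C(A)*(z(14) - 471) = ((1/15)*5)*(I*√3 - 471) = (-471 + I*√3)/3 = -157 + I*√3/3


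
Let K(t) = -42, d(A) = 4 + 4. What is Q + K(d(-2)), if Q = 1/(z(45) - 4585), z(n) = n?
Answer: -190681/4540 ≈ -42.000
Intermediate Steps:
d(A) = 8
Q = -1/4540 (Q = 1/(45 - 4585) = 1/(-4540) = -1/4540 ≈ -0.00022026)
Q + K(d(-2)) = -1/4540 - 42 = -190681/4540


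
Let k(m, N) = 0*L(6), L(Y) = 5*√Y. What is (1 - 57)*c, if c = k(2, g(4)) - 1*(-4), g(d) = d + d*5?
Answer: -224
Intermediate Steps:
g(d) = 6*d (g(d) = d + 5*d = 6*d)
k(m, N) = 0 (k(m, N) = 0*(5*√6) = 0)
c = 4 (c = 0 - 1*(-4) = 0 + 4 = 4)
(1 - 57)*c = (1 - 57)*4 = -56*4 = -224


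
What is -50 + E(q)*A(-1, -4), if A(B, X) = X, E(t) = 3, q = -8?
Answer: -62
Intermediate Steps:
-50 + E(q)*A(-1, -4) = -50 + 3*(-4) = -50 - 12 = -62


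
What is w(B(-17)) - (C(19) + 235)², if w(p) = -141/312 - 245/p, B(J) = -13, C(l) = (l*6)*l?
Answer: -599537391/104 ≈ -5.7648e+6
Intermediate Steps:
C(l) = 6*l² (C(l) = (6*l)*l = 6*l²)
w(p) = -47/104 - 245/p (w(p) = -141*1/312 - 245/p = -47/104 - 245/p)
w(B(-17)) - (C(19) + 235)² = (-47/104 - 245/(-13)) - (6*19² + 235)² = (-47/104 - 245*(-1/13)) - (6*361 + 235)² = (-47/104 + 245/13) - (2166 + 235)² = 1913/104 - 1*2401² = 1913/104 - 1*5764801 = 1913/104 - 5764801 = -599537391/104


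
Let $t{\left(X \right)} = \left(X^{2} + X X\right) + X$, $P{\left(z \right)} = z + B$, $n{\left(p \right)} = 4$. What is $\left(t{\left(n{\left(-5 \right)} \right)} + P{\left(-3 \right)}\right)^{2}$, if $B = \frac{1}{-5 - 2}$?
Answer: $\frac{52900}{49} \approx 1079.6$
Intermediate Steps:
$B = - \frac{1}{7}$ ($B = \frac{1}{-7} = - \frac{1}{7} \approx -0.14286$)
$P{\left(z \right)} = - \frac{1}{7} + z$ ($P{\left(z \right)} = z - \frac{1}{7} = - \frac{1}{7} + z$)
$t{\left(X \right)} = X + 2 X^{2}$ ($t{\left(X \right)} = \left(X^{2} + X^{2}\right) + X = 2 X^{2} + X = X + 2 X^{2}$)
$\left(t{\left(n{\left(-5 \right)} \right)} + P{\left(-3 \right)}\right)^{2} = \left(4 \left(1 + 2 \cdot 4\right) - \frac{22}{7}\right)^{2} = \left(4 \left(1 + 8\right) - \frac{22}{7}\right)^{2} = \left(4 \cdot 9 - \frac{22}{7}\right)^{2} = \left(36 - \frac{22}{7}\right)^{2} = \left(\frac{230}{7}\right)^{2} = \frac{52900}{49}$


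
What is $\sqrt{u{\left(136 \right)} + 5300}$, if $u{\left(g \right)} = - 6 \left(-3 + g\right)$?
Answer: $\sqrt{4502} \approx 67.097$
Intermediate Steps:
$u{\left(g \right)} = 18 - 6 g$
$\sqrt{u{\left(136 \right)} + 5300} = \sqrt{\left(18 - 816\right) + 5300} = \sqrt{-798 + 5300} = \sqrt{4502}$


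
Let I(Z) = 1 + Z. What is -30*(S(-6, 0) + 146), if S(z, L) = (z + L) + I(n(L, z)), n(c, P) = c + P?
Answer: -4050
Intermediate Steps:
n(c, P) = P + c
S(z, L) = 1 + 2*L + 2*z (S(z, L) = (z + L) + (1 + (z + L)) = (L + z) + (1 + (L + z)) = (L + z) + (1 + L + z) = 1 + 2*L + 2*z)
-30*(S(-6, 0) + 146) = -30*((1 + 2*0 + 2*(-6)) + 146) = -30*((1 + 0 - 12) + 146) = -30*(-11 + 146) = -30*135 = -4050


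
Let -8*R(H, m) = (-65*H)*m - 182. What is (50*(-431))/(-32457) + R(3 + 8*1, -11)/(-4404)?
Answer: 336205577/381175008 ≈ 0.88202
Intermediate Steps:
R(H, m) = 91/4 + 65*H*m/8 (R(H, m) = -((-65*H)*m - 182)/8 = -(-65*H*m - 182)/8 = -(-182 - 65*H*m)/8 = 91/4 + 65*H*m/8)
(50*(-431))/(-32457) + R(3 + 8*1, -11)/(-4404) = (50*(-431))/(-32457) + (91/4 + (65/8)*(3 + 8*1)*(-11))/(-4404) = -21550*(-1/32457) + (91/4 + (65/8)*(3 + 8)*(-11))*(-1/4404) = 21550/32457 + (91/4 + (65/8)*11*(-11))*(-1/4404) = 21550/32457 + (91/4 - 7865/8)*(-1/4404) = 21550/32457 - 7683/8*(-1/4404) = 21550/32457 + 2561/11744 = 336205577/381175008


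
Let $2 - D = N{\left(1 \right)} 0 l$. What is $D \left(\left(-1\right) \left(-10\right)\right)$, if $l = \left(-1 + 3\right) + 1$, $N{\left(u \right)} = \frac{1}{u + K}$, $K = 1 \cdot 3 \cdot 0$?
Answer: $20$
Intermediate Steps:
$K = 0$ ($K = 3 \cdot 0 = 0$)
$N{\left(u \right)} = \frac{1}{u}$ ($N{\left(u \right)} = \frac{1}{u + 0} = \frac{1}{u}$)
$l = 3$ ($l = 2 + 1 = 3$)
$D = 2$ ($D = 2 - 1^{-1} \cdot 0 \cdot 3 = 2 - 1 \cdot 0 \cdot 3 = 2 - 0 \cdot 3 = 2 - 0 = 2 + 0 = 2$)
$D \left(\left(-1\right) \left(-10\right)\right) = 2 \left(\left(-1\right) \left(-10\right)\right) = 2 \cdot 10 = 20$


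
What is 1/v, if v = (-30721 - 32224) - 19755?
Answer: -1/82700 ≈ -1.2092e-5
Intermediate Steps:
v = -82700 (v = -62945 - 19755 = -82700)
1/v = 1/(-82700) = -1/82700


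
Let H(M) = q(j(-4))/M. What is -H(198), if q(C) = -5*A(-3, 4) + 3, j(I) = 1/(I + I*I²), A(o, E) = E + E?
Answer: 37/198 ≈ 0.18687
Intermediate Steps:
A(o, E) = 2*E
j(I) = 1/(I + I³)
q(C) = -37 (q(C) = -10*4 + 3 = -5*8 + 3 = -40 + 3 = -37)
H(M) = -37/M
-H(198) = -(-37)/198 = -1*(-37/198) = 37/198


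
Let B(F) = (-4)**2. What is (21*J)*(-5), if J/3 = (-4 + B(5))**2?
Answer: -45360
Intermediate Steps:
B(F) = 16
J = 432 (J = 3*(-4 + 16)**2 = 3*12**2 = 3*144 = 432)
(21*J)*(-5) = (21*432)*(-5) = 9072*(-5) = -45360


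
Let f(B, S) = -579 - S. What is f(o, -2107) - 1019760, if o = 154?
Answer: -1018232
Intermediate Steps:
f(o, -2107) - 1019760 = (-579 - 1*(-2107)) - 1019760 = (-579 + 2107) - 1019760 = 1528 - 1019760 = -1018232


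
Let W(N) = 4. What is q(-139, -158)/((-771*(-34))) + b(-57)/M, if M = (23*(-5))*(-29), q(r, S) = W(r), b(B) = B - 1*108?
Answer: -431197/8742369 ≈ -0.049323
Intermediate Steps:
b(B) = -108 + B (b(B) = B - 108 = -108 + B)
q(r, S) = 4
M = 3335 (M = -115*(-29) = 3335)
q(-139, -158)/((-771*(-34))) + b(-57)/M = 4/((-771*(-34))) + (-108 - 57)/3335 = 4/26214 - 165*1/3335 = 4*(1/26214) - 33/667 = 2/13107 - 33/667 = -431197/8742369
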